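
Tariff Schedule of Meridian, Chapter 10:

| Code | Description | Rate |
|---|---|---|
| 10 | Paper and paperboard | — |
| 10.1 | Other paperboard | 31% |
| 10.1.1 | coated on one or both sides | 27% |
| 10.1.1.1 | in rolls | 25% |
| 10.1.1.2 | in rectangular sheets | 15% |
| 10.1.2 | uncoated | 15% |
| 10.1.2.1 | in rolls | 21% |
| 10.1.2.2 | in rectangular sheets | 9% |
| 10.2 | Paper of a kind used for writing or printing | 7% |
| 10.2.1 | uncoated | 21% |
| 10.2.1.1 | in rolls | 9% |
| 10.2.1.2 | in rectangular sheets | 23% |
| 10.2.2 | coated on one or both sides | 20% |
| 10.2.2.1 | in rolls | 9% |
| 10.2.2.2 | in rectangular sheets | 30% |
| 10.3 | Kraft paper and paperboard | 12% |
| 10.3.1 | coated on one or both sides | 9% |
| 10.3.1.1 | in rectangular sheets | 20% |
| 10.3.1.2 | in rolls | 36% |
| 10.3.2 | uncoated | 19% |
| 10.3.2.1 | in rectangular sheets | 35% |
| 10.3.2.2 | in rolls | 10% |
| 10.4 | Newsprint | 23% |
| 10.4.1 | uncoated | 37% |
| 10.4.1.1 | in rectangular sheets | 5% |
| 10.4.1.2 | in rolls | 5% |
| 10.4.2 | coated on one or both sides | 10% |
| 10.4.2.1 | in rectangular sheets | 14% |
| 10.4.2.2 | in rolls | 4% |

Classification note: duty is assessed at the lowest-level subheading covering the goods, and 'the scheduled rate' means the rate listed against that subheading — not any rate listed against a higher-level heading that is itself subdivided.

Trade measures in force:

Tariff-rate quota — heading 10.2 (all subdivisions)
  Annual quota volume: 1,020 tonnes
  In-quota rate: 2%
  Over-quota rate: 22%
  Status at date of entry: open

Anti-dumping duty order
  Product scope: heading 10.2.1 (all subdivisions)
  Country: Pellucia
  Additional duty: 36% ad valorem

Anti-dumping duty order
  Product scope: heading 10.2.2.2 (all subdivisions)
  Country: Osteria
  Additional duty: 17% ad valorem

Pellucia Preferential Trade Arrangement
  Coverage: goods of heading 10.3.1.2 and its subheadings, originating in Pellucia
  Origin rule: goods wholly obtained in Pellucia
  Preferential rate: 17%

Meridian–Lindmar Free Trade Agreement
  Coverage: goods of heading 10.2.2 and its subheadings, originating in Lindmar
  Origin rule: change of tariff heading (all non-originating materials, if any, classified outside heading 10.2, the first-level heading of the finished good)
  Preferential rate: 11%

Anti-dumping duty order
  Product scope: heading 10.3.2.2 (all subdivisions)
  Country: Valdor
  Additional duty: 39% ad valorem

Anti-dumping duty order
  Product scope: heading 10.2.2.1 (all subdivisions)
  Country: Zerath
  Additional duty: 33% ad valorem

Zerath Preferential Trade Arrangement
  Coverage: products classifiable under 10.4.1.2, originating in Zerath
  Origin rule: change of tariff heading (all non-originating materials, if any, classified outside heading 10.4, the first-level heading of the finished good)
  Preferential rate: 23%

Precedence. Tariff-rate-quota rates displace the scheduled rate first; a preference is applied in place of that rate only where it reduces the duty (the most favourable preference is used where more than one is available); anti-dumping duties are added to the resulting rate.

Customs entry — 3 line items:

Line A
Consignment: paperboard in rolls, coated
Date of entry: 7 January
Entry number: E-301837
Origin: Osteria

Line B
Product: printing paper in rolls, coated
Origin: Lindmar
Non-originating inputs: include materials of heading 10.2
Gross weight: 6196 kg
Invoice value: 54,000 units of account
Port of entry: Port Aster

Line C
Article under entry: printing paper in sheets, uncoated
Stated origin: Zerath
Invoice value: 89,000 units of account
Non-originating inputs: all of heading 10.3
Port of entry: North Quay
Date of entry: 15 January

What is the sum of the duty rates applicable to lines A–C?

Line A: paperboard → 10.1; coated → 10.1.1; in rolls → 10.1.1.1. Scheduled 25%. No special measure applies. → 25%.
Line B: printing paper → 10.2; coated → 10.2.2; in rolls → 10.2.2.1. Scheduled 9%. quota on 10.2 open → in-quota 2%; Lindmar agreement on 10.2.2: CTH not met. → 2%.
Line C: printing paper → 10.2; uncoated → 10.2.1; in sheets → 10.2.1.2. Scheduled 23%. quota on 10.2 open → in-quota 2%; Zerath agreement on 10.4.1.2: 10.2.1.2 not covered. → 2%.
Sum: 25% + 2% + 2% = 29%.

29%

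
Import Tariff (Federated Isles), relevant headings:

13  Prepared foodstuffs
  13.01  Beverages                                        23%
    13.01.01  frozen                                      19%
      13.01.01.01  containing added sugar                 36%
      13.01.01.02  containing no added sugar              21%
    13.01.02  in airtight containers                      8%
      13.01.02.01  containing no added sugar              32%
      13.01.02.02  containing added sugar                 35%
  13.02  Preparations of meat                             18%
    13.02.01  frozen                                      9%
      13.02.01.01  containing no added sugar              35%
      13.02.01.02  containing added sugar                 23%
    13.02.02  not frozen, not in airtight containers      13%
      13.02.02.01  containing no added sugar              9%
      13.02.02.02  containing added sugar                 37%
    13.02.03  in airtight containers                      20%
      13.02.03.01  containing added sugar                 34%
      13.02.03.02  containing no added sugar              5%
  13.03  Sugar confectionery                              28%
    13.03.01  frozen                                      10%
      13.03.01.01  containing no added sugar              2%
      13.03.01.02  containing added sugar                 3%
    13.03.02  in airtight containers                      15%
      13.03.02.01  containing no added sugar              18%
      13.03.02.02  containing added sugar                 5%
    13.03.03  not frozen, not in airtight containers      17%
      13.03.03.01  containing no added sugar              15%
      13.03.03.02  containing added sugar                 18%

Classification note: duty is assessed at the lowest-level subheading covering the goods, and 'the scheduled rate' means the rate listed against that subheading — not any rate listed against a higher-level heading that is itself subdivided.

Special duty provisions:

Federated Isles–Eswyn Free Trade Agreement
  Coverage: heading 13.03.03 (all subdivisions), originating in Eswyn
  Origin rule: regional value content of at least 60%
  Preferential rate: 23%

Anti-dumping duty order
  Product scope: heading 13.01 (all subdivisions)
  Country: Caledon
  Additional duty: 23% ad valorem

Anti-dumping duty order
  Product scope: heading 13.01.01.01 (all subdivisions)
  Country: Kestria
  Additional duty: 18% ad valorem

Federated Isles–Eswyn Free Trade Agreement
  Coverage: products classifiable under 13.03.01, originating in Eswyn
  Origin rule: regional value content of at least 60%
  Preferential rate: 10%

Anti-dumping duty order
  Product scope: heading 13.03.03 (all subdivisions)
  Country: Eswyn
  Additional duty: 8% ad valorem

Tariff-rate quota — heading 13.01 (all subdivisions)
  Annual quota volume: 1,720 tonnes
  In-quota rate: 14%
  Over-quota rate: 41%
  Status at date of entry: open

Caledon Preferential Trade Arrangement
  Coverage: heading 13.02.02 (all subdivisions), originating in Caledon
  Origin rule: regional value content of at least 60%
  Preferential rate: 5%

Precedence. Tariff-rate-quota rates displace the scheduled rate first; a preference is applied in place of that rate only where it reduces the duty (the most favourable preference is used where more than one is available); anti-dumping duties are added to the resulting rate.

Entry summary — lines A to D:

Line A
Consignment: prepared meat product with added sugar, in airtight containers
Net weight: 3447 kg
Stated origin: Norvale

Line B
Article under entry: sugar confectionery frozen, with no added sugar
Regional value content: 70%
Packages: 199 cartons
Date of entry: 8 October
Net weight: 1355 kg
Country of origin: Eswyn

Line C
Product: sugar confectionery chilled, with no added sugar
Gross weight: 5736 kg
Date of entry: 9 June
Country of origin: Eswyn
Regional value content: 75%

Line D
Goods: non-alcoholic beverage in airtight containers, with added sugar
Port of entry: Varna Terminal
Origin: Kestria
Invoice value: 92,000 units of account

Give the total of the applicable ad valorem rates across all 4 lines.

73%

Line A: prepared meat product → 13.02; in airtight containers → 13.02.03; with added sugar → 13.02.03.01. Scheduled 34%. No special measure applies. → 34%.
Line B: sugar confectionery → 13.03; frozen → 13.03.01; with no added sugar → 13.03.01.01. Scheduled 2%. Eswyn agreement on 13.03.03: 13.03.01.01 not covered; Eswyn agreement on 13.03.01: RVC ≥ 60% → 10% available; preference 10% not lower than 2% → no reduction. → 2%.
Line C: sugar confectionery → 13.03; chilled → 13.03.03; with no added sugar → 13.03.03.01. Scheduled 15%. Eswyn agreement on 13.03.03: RVC ≥ 60% → 23% available; Eswyn agreement on 13.03.01: 13.03.03.01 not covered; preference 23% not lower than 15% → no reduction; anti-dumping (Eswyn, 13.03.03): +8%; total 15% + 8% = 23%. → 23%.
Line D: non-alcoholic beverage → 13.01; in airtight containers → 13.01.02; with added sugar → 13.01.02.02. Scheduled 35%. quota on 13.01 open → in-quota 14%. → 14%.
Sum: 34% + 2% + 23% + 14% = 73%.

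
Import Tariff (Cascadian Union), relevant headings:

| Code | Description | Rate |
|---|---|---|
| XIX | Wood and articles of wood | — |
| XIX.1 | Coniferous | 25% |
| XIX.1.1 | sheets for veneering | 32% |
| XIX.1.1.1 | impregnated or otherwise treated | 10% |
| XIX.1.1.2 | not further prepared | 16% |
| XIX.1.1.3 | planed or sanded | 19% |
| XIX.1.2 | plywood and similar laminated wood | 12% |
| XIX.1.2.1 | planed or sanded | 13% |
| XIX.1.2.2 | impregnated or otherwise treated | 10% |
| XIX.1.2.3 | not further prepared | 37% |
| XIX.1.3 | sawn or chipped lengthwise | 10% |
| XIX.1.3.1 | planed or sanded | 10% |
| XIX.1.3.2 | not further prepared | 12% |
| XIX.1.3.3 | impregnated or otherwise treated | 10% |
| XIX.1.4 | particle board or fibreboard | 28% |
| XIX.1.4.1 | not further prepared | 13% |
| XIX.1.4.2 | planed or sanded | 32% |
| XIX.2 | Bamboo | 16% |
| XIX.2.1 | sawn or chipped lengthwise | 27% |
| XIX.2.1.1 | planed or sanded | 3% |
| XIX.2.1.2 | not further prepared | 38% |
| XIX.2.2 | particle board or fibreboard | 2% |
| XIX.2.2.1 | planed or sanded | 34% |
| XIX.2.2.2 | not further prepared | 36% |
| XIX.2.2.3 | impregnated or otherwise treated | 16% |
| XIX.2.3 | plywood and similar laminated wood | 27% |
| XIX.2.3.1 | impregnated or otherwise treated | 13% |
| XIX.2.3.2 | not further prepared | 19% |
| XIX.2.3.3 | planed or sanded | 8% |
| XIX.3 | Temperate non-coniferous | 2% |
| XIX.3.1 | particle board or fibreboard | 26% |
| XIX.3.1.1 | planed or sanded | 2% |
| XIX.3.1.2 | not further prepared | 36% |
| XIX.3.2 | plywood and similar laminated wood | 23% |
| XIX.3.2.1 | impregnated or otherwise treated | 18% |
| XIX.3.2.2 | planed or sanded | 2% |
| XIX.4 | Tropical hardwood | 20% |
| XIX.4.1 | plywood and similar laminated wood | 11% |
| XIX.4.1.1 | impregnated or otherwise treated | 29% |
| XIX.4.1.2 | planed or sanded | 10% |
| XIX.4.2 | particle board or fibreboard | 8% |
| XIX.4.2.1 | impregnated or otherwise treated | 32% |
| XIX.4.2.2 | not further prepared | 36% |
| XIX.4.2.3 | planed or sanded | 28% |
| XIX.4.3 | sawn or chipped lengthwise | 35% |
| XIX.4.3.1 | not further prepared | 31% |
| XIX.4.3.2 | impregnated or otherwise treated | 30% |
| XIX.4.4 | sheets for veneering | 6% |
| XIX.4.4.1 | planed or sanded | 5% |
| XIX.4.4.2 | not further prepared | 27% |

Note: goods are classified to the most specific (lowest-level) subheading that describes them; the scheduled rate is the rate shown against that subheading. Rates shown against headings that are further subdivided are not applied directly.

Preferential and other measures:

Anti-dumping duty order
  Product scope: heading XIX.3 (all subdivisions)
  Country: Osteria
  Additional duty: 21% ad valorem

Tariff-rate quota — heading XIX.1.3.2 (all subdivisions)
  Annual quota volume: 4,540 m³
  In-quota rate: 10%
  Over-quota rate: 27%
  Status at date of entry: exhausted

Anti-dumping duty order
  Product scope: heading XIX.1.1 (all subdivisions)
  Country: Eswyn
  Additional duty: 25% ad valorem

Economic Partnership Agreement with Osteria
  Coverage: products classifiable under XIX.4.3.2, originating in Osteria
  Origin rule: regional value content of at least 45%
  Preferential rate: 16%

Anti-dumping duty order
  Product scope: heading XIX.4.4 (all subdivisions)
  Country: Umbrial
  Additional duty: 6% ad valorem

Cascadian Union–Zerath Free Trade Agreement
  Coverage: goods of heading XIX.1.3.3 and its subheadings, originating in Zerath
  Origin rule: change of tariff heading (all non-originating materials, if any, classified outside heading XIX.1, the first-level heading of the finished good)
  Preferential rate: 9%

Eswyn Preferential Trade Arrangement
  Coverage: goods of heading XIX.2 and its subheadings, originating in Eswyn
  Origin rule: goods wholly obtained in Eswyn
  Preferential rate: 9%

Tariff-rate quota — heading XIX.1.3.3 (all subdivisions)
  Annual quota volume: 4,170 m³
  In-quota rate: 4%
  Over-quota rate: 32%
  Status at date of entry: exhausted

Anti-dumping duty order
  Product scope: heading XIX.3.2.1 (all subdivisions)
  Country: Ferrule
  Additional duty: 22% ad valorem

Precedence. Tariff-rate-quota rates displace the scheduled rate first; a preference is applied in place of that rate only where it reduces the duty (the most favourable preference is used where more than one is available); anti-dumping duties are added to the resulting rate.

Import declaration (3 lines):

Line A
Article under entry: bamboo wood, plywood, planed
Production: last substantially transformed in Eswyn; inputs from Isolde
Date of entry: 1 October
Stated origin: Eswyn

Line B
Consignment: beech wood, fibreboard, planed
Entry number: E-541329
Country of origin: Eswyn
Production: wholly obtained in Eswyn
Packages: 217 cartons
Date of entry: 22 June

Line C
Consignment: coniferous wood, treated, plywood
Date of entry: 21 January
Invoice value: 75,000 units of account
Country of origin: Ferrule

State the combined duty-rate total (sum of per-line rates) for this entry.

20%

Line A: bamboo → XIX.2; plywood → XIX.2.3; planed → XIX.2.3.3. Scheduled 8%. Eswyn agreement on XIX.2: not wholly obtained. → 8%.
Line B: beech → XIX.3; fibreboard → XIX.3.1; planed → XIX.3.1.1. Scheduled 2%. Eswyn agreement on XIX.2: XIX.3.1.1 not covered. → 2%.
Line C: coniferous → XIX.1; plywood → XIX.1.2; treated → XIX.1.2.2. Scheduled 10%. No special measure applies. → 10%.
Sum: 8% + 2% + 10% = 20%.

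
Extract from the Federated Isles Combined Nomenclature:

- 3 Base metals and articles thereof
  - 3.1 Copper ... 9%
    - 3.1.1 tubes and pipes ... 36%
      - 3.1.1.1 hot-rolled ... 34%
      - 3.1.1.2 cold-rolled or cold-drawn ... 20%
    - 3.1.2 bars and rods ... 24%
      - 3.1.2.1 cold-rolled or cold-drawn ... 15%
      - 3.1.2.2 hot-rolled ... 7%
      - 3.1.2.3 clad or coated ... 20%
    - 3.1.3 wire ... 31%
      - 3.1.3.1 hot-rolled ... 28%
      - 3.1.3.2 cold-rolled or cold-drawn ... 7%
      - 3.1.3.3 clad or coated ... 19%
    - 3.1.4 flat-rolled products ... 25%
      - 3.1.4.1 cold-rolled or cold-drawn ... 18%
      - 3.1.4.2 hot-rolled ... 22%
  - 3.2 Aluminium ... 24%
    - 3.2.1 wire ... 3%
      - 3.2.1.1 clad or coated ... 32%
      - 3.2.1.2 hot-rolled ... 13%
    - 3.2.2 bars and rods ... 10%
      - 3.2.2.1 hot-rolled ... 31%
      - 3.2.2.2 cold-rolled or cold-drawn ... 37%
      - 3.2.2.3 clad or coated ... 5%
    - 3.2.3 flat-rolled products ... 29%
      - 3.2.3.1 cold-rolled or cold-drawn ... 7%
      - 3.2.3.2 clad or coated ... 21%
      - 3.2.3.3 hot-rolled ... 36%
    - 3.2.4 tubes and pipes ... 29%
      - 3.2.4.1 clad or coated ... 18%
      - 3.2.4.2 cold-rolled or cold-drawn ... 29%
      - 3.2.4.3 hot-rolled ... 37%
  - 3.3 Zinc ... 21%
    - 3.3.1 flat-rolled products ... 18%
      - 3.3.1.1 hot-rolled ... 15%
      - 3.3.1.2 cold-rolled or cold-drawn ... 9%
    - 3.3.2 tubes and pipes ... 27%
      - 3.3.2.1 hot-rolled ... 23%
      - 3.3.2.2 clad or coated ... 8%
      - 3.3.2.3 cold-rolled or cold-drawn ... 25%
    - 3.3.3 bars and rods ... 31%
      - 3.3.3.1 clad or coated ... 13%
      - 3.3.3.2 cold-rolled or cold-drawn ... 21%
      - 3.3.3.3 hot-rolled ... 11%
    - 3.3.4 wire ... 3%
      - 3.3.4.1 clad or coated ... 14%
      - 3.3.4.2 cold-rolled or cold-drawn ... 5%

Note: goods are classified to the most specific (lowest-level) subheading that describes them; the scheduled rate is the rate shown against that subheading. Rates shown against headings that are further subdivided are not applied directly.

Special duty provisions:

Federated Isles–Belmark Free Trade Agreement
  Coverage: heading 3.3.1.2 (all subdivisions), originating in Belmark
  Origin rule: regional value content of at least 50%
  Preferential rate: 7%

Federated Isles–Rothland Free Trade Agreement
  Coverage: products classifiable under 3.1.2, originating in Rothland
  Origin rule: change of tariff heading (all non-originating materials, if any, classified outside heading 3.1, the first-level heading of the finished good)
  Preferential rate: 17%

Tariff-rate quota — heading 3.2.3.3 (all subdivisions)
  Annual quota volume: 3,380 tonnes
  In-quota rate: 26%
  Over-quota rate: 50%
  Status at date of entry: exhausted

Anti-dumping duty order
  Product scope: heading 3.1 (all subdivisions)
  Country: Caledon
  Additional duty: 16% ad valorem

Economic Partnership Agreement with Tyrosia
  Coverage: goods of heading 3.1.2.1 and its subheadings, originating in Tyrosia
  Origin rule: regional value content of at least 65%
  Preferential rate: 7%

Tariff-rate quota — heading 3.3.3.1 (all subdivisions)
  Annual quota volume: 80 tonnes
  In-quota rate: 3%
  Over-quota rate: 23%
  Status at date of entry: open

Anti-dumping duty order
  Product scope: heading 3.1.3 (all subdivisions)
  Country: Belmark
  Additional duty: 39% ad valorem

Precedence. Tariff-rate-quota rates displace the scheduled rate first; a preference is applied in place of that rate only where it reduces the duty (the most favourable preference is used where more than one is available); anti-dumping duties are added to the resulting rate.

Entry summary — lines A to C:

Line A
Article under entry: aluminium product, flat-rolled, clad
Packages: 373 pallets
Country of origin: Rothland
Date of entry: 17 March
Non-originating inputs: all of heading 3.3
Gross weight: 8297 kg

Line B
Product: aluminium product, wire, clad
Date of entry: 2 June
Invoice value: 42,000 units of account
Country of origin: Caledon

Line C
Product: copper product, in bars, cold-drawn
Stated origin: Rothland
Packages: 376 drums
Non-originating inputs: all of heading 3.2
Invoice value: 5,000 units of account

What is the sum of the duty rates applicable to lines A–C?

68%

Line A: aluminium → 3.2; flat-rolled → 3.2.3; clad → 3.2.3.2. Scheduled 21%. Rothland agreement on 3.1.2: 3.2.3.2 not covered. → 21%.
Line B: aluminium → 3.2; wire → 3.2.1; clad → 3.2.1.1. Scheduled 32%. No special measure applies. → 32%.
Line C: copper → 3.1; in bars → 3.1.2; cold-drawn → 3.1.2.1. Scheduled 15%. Rothland agreement on 3.1.2: CTH met → 17% available; preference 17% not lower than 15% → no reduction. → 15%.
Sum: 21% + 32% + 15% = 68%.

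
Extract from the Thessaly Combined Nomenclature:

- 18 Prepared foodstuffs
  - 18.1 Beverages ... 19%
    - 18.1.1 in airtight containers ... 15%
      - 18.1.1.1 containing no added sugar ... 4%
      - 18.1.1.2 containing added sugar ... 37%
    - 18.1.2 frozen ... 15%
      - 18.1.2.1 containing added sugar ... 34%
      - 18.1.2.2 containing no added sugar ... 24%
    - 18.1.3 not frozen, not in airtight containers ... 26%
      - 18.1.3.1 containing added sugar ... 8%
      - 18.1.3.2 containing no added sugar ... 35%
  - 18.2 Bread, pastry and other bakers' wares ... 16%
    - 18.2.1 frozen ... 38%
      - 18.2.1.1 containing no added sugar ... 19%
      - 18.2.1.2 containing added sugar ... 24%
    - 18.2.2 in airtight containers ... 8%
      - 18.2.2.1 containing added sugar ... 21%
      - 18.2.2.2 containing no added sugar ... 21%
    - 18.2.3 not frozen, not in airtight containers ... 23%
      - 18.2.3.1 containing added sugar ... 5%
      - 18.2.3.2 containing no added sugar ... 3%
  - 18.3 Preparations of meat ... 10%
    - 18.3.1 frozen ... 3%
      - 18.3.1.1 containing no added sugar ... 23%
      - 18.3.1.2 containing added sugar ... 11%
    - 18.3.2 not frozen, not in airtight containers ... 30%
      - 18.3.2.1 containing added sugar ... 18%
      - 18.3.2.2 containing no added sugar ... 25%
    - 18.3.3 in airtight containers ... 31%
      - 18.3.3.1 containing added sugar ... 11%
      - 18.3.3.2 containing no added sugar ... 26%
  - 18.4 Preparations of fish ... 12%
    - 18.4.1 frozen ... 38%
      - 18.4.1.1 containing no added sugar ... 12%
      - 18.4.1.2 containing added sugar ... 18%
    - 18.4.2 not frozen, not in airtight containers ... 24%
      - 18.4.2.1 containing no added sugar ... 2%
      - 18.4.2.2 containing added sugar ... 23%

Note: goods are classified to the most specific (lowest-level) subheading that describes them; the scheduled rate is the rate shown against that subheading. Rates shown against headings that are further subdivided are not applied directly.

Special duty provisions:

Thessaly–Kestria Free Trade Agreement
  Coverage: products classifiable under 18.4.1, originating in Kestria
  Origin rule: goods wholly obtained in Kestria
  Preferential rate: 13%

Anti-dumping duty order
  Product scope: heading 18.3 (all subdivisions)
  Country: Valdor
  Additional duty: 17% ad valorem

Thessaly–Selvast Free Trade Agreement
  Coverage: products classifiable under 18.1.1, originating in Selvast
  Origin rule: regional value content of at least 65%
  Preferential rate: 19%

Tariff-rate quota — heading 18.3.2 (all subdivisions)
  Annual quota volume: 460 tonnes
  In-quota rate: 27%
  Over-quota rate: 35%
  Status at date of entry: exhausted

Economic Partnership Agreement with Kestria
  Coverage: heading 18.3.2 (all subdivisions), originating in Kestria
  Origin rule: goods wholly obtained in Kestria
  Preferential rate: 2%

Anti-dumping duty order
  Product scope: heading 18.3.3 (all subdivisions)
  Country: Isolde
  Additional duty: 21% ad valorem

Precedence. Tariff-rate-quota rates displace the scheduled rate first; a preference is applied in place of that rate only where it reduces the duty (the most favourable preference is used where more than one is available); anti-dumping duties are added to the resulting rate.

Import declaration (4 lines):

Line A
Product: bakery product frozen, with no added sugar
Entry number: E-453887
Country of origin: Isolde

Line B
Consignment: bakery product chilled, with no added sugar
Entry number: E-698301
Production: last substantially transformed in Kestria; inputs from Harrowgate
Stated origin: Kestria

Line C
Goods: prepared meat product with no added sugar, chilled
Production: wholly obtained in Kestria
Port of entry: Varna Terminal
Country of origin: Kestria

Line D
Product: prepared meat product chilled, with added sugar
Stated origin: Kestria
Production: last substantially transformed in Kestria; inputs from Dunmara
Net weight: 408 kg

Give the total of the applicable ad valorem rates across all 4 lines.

Line A: bakery product → 18.2; frozen → 18.2.1; with no added sugar → 18.2.1.1. Scheduled 19%. No special measure applies. → 19%.
Line B: bakery product → 18.2; chilled → 18.2.3; with no added sugar → 18.2.3.2. Scheduled 3%. Kestria agreement on 18.4.1: 18.2.3.2 not covered; Kestria agreement on 18.3.2: 18.2.3.2 not covered. → 3%.
Line C: prepared meat product → 18.3; chilled → 18.3.2; with no added sugar → 18.3.2.2. Scheduled 25%. quota on 18.3.2 exhausted → over-quota 35%; Kestria agreement on 18.4.1: 18.3.2.2 not covered; Kestria agreement on 18.3.2: wholly obtained → 2% available; preferential 2%. → 2%.
Line D: prepared meat product → 18.3; chilled → 18.3.2; with added sugar → 18.3.2.1. Scheduled 18%. quota on 18.3.2 exhausted → over-quota 35%; Kestria agreement on 18.4.1: 18.3.2.1 not covered; Kestria agreement on 18.3.2: not wholly obtained. → 35%.
Sum: 19% + 3% + 2% + 35% = 59%.

59%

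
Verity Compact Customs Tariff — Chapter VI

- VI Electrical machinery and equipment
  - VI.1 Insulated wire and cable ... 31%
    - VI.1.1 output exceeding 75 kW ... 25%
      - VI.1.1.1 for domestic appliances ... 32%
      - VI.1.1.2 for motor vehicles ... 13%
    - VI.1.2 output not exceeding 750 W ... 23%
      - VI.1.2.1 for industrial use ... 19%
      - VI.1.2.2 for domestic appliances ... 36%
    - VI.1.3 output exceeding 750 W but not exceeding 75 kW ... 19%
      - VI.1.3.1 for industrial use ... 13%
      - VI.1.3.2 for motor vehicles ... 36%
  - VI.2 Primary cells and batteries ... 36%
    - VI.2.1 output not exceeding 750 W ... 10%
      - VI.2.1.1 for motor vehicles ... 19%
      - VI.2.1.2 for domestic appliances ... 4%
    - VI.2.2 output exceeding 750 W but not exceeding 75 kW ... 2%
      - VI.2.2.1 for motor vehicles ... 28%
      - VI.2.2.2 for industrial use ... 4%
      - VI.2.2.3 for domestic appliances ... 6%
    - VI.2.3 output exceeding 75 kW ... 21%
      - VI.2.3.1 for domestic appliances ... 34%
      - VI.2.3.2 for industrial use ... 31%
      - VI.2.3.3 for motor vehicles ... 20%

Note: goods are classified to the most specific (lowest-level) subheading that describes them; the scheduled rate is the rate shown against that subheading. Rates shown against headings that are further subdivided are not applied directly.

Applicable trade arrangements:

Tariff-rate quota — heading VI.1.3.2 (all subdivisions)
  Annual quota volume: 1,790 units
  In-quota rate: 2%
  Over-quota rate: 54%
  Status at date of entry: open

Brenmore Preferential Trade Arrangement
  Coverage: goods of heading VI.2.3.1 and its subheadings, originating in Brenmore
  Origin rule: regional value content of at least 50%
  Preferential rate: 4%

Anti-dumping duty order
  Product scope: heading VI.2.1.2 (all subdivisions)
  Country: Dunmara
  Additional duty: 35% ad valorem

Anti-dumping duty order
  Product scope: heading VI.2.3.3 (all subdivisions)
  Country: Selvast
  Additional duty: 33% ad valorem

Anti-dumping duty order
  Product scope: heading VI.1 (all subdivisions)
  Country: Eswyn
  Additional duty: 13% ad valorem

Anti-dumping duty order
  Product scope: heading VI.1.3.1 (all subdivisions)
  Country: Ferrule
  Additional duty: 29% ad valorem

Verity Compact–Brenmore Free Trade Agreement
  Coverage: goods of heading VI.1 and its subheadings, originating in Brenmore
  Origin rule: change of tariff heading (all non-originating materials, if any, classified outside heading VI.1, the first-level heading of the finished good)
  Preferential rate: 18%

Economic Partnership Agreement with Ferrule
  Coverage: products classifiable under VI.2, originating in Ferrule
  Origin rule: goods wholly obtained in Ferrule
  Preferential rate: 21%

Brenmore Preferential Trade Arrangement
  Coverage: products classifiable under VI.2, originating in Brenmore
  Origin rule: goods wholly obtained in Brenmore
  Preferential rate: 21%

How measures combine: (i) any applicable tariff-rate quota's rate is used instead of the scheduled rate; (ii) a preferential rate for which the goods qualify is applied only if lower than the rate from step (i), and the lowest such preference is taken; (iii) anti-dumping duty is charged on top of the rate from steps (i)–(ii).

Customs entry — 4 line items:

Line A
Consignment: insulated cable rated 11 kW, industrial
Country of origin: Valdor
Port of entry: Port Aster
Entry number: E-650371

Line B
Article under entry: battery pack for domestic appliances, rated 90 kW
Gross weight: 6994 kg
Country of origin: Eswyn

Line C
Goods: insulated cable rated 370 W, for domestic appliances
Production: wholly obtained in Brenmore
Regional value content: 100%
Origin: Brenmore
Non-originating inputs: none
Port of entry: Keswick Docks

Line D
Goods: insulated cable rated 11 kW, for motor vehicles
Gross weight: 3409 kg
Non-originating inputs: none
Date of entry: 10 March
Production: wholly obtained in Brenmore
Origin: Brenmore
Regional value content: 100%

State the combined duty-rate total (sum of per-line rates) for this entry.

Line A: insulated cable → VI.1; rated 11 kW → VI.1.3; industrial → VI.1.3.1. Scheduled 13%. No special measure applies. → 13%.
Line B: battery pack → VI.2; rated 90 kW → VI.2.3; for domestic appliances → VI.2.3.1. Scheduled 34%. No special measure applies. → 34%.
Line C: insulated cable → VI.1; rated 370 W → VI.1.2; for domestic appliances → VI.1.2.2. Scheduled 36%. Brenmore agreement on VI.2.3.1: VI.1.2.2 not covered; Brenmore agreement on VI.1: CTH met → 18% available; Brenmore agreement on VI.2: VI.1.2.2 not covered; preferential 18%. → 18%.
Line D: insulated cable → VI.1; rated 11 kW → VI.1.3; for motor vehicles → VI.1.3.2. Scheduled 36%. quota on VI.1.3.2 open → in-quota 2%; Brenmore agreement on VI.2.3.1: VI.1.3.2 not covered; Brenmore agreement on VI.1: CTH met → 18% available; Brenmore agreement on VI.2: VI.1.3.2 not covered; preference 18% not lower than 2% → no reduction. → 2%.
Sum: 13% + 34% + 18% + 2% = 67%.

67%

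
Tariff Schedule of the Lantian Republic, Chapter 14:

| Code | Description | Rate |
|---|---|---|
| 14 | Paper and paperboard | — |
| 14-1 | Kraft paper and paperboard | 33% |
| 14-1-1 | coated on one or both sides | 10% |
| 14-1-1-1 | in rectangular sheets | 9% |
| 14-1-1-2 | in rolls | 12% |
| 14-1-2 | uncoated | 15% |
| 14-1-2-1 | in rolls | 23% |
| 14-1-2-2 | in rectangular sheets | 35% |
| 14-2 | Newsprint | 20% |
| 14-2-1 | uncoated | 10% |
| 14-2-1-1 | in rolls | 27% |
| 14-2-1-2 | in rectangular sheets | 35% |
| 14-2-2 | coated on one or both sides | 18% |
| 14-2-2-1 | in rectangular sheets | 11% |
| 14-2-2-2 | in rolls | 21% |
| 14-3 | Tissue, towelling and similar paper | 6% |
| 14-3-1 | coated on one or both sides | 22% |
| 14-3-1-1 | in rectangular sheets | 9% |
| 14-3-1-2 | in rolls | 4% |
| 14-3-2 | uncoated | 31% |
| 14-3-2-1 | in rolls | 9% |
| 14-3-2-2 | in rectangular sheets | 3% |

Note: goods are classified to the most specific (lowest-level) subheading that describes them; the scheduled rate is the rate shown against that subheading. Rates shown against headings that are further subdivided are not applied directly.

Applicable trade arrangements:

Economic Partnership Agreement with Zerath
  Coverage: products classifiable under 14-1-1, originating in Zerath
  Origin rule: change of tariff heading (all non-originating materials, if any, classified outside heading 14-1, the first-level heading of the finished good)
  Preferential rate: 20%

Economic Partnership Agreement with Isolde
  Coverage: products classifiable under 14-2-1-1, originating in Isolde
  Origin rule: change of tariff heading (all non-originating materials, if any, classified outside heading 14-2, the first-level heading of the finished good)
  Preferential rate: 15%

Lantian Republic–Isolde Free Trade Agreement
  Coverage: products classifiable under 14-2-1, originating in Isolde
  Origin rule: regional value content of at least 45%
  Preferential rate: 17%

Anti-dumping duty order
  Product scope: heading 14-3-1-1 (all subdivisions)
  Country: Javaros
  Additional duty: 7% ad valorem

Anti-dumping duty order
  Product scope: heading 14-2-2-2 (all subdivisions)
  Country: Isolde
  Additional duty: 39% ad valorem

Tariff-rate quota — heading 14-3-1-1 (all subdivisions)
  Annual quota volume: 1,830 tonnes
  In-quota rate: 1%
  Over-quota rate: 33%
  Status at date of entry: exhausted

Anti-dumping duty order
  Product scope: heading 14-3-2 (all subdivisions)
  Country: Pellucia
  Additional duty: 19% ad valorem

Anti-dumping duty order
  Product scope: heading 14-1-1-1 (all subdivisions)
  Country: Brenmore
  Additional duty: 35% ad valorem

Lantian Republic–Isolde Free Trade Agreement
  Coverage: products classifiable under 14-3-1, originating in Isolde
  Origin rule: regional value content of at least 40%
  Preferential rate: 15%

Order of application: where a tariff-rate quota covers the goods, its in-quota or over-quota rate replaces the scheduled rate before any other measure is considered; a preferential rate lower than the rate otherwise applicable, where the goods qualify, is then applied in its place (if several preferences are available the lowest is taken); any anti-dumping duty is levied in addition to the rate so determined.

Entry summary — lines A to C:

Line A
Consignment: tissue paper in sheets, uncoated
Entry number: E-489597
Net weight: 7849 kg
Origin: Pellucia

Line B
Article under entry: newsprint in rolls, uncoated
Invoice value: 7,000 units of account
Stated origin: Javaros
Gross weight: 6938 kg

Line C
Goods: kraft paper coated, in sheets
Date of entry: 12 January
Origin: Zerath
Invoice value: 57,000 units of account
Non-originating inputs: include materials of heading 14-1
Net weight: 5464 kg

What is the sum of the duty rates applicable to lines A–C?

58%

Line A: tissue paper → 14-3; uncoated → 14-3-2; in sheets → 14-3-2-2. Scheduled 3%. anti-dumping (Pellucia, 14-3-2): +19%; total 3% + 19% = 22%. → 22%.
Line B: newsprint → 14-2; uncoated → 14-2-1; in rolls → 14-2-1-1. Scheduled 27%. No special measure applies. → 27%.
Line C: kraft paper → 14-1; coated → 14-1-1; in sheets → 14-1-1-1. Scheduled 9%. Zerath agreement on 14-1-1: CTH not met. → 9%.
Sum: 22% + 27% + 9% = 58%.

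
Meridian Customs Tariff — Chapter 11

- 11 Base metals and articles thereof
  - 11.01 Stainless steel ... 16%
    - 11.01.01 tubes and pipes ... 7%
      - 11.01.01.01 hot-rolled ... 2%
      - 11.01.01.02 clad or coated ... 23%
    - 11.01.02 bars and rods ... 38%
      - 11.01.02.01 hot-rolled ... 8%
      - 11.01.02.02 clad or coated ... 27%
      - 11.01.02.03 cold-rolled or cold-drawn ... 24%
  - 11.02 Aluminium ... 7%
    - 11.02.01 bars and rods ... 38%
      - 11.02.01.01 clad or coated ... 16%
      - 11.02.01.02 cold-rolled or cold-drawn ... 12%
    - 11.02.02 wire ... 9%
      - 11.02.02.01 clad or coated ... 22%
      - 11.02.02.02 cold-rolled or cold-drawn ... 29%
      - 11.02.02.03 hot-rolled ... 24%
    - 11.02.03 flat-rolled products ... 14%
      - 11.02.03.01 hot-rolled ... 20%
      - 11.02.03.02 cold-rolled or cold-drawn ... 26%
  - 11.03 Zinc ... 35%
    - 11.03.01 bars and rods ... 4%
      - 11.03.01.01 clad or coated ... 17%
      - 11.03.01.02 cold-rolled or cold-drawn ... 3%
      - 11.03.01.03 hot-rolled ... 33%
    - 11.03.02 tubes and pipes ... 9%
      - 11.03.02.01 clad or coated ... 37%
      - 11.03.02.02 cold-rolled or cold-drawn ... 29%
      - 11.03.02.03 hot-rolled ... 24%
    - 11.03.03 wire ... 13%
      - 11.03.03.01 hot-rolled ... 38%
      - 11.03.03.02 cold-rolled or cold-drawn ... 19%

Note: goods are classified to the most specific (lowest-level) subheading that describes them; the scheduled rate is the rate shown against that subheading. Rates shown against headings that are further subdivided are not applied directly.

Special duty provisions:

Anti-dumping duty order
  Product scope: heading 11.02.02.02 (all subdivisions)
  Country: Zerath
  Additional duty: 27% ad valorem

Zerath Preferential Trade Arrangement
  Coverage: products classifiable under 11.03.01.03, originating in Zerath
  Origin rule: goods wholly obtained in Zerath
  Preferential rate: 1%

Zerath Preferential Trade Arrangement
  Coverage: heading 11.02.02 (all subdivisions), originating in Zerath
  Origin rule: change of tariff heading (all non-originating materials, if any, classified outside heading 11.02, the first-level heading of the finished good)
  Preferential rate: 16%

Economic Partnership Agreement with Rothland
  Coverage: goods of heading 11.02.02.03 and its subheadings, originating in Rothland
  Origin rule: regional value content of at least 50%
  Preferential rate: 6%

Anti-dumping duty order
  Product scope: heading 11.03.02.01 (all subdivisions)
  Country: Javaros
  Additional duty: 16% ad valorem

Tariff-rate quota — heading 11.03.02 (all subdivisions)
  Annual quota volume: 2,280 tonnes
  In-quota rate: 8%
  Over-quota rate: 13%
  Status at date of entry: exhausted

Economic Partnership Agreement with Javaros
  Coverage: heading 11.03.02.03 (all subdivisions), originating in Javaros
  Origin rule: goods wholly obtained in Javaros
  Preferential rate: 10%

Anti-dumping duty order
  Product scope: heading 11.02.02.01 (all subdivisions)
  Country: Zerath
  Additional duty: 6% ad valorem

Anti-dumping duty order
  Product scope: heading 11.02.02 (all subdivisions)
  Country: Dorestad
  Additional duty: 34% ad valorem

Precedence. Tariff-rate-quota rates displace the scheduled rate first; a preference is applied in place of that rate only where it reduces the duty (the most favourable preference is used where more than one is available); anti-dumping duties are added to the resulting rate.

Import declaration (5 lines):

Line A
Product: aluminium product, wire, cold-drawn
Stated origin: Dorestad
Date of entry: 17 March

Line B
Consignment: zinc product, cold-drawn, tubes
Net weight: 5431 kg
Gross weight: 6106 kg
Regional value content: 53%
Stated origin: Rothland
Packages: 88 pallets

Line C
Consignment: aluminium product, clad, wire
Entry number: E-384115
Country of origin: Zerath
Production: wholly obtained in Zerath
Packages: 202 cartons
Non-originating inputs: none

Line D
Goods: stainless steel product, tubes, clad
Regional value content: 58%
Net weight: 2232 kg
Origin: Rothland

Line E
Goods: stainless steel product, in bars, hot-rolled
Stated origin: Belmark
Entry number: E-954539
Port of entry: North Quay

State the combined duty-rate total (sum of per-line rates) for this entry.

Line A: aluminium → 11.02; wire → 11.02.02; cold-drawn → 11.02.02.02. Scheduled 29%. anti-dumping (Dorestad, 11.02.02): +34%; total 29% + 34% = 63%. → 63%.
Line B: zinc → 11.03; tubes → 11.03.02; cold-drawn → 11.03.02.02. Scheduled 29%. quota on 11.03.02 exhausted → over-quota 13%; Rothland agreement on 11.02.02.03: 11.03.02.02 not covered. → 13%.
Line C: aluminium → 11.02; wire → 11.02.02; clad → 11.02.02.01. Scheduled 22%. Zerath agreement on 11.03.01.03: 11.02.02.01 not covered; Zerath agreement on 11.02.02: CTH met → 16% available; preferential 16%; anti-dumping (Zerath, 11.02.02.01): +6%; total 16% + 6% = 22%. → 22%.
Line D: stainless steel → 11.01; tubes → 11.01.01; clad → 11.01.01.02. Scheduled 23%. Rothland agreement on 11.02.02.03: 11.01.01.02 not covered. → 23%.
Line E: stainless steel → 11.01; in bars → 11.01.02; hot-rolled → 11.01.02.01. Scheduled 8%. No special measure applies. → 8%.
Sum: 63% + 13% + 22% + 23% + 8% = 129%.

129%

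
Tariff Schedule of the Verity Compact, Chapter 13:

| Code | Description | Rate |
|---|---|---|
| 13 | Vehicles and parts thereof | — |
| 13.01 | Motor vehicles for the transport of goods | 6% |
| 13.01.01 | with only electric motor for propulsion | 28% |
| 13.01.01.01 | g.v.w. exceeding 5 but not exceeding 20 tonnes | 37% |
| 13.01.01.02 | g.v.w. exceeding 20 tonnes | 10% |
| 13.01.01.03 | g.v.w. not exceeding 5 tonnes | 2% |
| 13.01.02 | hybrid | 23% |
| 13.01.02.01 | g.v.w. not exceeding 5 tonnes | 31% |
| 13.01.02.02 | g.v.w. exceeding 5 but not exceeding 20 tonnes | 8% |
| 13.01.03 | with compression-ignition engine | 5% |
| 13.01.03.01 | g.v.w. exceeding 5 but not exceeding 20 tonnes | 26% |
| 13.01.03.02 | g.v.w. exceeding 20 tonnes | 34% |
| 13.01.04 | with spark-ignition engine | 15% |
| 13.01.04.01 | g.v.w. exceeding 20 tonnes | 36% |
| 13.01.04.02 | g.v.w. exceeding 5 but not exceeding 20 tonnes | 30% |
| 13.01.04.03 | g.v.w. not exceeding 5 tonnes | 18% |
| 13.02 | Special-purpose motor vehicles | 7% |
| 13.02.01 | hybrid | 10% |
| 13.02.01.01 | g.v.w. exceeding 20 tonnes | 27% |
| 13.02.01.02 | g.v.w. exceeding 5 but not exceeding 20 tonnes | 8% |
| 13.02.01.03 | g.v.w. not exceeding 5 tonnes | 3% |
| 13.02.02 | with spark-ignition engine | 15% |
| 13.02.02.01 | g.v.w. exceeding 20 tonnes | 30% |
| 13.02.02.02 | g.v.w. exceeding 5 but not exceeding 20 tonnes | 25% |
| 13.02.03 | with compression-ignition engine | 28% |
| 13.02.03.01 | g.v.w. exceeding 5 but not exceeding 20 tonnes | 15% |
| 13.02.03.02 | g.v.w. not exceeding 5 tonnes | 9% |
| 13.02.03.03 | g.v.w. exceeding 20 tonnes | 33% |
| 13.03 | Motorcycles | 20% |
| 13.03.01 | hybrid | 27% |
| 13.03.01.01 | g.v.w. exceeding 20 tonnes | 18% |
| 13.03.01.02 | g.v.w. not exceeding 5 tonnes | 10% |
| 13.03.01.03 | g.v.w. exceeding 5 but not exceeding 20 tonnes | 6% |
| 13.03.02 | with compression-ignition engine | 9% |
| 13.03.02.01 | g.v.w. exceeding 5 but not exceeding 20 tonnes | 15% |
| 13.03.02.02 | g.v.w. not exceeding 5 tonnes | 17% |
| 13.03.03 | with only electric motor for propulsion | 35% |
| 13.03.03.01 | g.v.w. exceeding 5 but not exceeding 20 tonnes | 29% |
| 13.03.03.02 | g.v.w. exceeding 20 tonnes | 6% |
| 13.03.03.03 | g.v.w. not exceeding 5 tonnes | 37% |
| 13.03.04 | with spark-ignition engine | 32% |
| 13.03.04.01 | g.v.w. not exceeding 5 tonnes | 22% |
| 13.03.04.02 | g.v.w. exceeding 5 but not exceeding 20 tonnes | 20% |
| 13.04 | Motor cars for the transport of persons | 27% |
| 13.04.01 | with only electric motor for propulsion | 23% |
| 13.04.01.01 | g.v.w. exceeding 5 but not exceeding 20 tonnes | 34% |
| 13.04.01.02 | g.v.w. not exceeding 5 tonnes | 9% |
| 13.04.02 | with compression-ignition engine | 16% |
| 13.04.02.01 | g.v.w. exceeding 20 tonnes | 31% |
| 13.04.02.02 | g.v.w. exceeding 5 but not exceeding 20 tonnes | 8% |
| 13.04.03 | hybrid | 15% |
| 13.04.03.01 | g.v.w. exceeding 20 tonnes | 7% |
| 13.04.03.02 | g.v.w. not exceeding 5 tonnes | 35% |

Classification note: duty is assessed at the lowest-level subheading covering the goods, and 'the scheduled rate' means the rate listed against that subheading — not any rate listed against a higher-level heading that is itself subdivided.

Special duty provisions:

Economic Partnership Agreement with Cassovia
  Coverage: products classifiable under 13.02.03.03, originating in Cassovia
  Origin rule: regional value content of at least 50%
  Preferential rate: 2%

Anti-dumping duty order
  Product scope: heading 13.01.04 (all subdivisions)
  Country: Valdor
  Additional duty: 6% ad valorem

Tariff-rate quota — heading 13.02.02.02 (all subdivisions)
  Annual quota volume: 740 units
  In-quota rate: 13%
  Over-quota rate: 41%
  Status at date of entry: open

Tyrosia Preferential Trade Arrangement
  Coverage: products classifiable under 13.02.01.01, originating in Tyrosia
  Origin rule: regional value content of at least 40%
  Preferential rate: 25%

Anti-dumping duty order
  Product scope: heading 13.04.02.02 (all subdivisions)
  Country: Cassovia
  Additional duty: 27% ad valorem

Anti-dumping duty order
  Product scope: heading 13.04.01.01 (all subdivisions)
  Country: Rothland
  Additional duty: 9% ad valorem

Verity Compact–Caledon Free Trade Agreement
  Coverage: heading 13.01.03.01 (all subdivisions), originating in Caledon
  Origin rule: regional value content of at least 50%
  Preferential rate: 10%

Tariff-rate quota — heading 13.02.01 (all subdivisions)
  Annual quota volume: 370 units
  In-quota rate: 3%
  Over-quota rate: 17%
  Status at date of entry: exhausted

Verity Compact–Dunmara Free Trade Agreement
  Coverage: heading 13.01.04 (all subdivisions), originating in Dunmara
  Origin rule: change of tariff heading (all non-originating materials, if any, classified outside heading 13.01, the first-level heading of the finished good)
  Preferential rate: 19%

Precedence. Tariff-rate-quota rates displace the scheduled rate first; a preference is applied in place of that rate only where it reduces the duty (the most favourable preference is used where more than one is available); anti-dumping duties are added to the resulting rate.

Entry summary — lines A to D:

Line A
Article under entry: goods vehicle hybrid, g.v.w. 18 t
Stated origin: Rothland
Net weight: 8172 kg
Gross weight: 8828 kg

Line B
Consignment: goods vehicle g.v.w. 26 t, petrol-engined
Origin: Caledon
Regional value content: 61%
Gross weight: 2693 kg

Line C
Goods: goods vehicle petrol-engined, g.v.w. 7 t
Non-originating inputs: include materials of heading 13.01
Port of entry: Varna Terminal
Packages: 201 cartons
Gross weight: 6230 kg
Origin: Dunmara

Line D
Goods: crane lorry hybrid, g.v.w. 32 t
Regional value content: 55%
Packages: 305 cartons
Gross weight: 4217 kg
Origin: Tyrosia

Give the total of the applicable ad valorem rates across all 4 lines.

91%

Line A: goods vehicle → 13.01; hybrid → 13.01.02; g.v.w. 18 t → 13.01.02.02. Scheduled 8%. No special measure applies. → 8%.
Line B: goods vehicle → 13.01; petrol-engined → 13.01.04; g.v.w. 26 t → 13.01.04.01. Scheduled 36%. Caledon agreement on 13.01.03.01: 13.01.04.01 not covered. → 36%.
Line C: goods vehicle → 13.01; petrol-engined → 13.01.04; g.v.w. 7 t → 13.01.04.02. Scheduled 30%. Dunmara agreement on 13.01.04: CTH not met. → 30%.
Line D: crane lorry → 13.02; hybrid → 13.02.01; g.v.w. 32 t → 13.02.01.01. Scheduled 27%. quota on 13.02.01 exhausted → over-quota 17%; Tyrosia agreement on 13.02.01.01: RVC ≥ 40% → 25% available; preference 25% not lower than 17% → no reduction. → 17%.
Sum: 8% + 36% + 30% + 17% = 91%.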